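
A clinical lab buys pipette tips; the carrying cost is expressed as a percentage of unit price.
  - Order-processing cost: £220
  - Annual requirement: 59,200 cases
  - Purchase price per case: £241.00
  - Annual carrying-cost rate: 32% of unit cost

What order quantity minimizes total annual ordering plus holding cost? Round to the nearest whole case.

581 cases

Holding cost per case per year: H = 32% × £241 = £77.1200
Optimal lot size Q* = (2 × 59,200 × £220 / £77.12)^½ ≈ 581.17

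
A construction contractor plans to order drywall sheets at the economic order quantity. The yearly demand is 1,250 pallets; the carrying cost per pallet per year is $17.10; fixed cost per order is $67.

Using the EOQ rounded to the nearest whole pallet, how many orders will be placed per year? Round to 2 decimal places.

12.63 orders per year

EOQ = √(2DS/H) = √(2 × 1,250 × 67 / 17.1)
    = √(9,795.32) ≈ 98.97 → Q = 99
Orders per year = D/Q = 1,250 / 99 = 12.626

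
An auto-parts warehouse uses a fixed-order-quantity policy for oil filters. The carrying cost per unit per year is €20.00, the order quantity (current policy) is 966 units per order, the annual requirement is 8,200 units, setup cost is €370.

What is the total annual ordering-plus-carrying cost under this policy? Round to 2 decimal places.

€12,800.79

Annual ordering cost = (D/Q)·S = (8,200/966) × 370 = €3,140.79
Annual holding cost  = (Q/2)·H = (966/2) × 20 = €9,660.00
Total = €3,140.79 + €9,660.00 = €12,800.79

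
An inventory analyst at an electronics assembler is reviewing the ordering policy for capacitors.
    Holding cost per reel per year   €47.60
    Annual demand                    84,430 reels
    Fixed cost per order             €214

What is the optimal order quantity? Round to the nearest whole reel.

871 reels

Q* = √(2·D·S / H) = √(2·84,430·214 / 47.6) = √759,160.5 ≈ 871.30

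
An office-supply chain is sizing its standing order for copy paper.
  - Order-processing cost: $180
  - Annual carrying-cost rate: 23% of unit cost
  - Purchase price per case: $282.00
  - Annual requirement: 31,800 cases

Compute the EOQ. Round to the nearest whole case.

Holding cost per case per year: H = 23% × $282 = $64.8600
2DS/H = 2·31,800·180/64.86 = 176,503.24
EOQ = √176,503.24 ≈ 420.12

420 cases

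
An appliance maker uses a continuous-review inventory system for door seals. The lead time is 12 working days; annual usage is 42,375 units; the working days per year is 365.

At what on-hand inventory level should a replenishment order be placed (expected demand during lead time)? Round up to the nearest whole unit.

1,394 units

Daily demand d = 42,375 / 365 = 116.096 units/day
Demand during lead time = 116.096 × 12 = 1,393.15
Reorder point = 1,393.15 → round up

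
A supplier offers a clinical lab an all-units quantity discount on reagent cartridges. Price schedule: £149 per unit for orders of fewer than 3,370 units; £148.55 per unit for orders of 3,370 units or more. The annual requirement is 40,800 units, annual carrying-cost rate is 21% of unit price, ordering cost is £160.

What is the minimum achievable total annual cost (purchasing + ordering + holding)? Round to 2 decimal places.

£6,099,411.93

H₁ = 21%×£149 = £31.2900;  H₂ = 21%×£148.55 = £31.1955
EOQ₁ = √(2×40,800×160/31.2900) = 645.96  (< 3,370, feasible at tier 1)
EOQ₂ = √(2×40,800×160/31.1955) = 646.93  (< 3,370 → use Q = 3,370 at tier-2 price)
TC(tier 1 (EOQ₁), Q≈646.0) = £6,099,411.93
TC(tier 2, Q≈3,370.0) = £6,115,341.51
Minimum at tier 1 (EOQ₁): £6,099,411.93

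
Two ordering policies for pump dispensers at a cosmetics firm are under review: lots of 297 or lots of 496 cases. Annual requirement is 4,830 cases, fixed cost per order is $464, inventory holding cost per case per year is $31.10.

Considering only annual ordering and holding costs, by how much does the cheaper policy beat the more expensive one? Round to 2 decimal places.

$66.98

TC(Q) = (D/Q)S + (Q/2)H
TC(297) = (4,830/297)×464 + (297/2)×31.1 = $12,164.21
TC(496) = (4,830/496)×464 + (496/2)×31.1 = $12,231.19
|ΔTC| = |$12,164.21 − $12,231.19| = $66.98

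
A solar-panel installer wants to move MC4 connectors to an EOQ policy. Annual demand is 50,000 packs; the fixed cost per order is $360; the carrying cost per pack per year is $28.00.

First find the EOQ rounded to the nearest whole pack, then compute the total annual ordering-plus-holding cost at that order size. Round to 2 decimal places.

Q* = √(2·D·S / H) = √(2·50,000·360 / 28) = √1,285,714.3 ≈ 1,133.89 → Q = 1,134 packs
Annual ordering cost = (D/Q)·S = (50,000/1,134) × 360 = $15,873.02
Annual holding cost  = (Q/2)·H = (1,134/2) × 28 = $15,876.00
Total = $15,873.02 + $15,876.00 = $31,749.02

$31,749.02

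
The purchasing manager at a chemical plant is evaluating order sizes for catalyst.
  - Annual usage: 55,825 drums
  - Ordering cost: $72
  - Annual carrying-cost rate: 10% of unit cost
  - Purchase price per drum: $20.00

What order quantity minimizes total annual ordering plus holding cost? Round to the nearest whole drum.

Carrying cost H = $20 × 10% = $2.0000/drum/yr
2DS/H = 2·55,825·72/2 = 4,019,400.00
EOQ = √4,019,400.00 ≈ 2,004.84

2,005 drums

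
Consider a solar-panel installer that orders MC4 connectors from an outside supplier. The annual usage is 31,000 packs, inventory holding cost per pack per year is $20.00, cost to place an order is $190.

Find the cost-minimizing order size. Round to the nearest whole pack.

Optimal lot size Q* = (2 × 31,000 × $190 / $20)^½ ≈ 767.46

767 packs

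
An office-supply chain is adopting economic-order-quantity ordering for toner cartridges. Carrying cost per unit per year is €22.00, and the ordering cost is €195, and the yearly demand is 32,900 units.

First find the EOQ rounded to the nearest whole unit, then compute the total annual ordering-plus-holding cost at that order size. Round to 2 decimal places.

EOQ = √(2DS/H) = √(2 × 32,900 × 195 / 22)
    = √(583,227.27) ≈ 763.69 → Q = 764 units
Annual ordering cost = (D/Q)·S = (32,900/764) × 195 = €8,397.25
Annual holding cost  = (Q/2)·H = (764/2) × 22 = €8,404.00
Total = €8,397.25 + €8,404.00 = €16,801.25

€16,801.25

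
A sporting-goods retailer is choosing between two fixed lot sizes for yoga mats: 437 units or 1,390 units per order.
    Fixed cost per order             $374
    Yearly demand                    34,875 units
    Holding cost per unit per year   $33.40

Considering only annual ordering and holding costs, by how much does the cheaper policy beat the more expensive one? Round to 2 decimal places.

$4,548.52

For each Q, cost = (D/Q)·S + (Q/2)·H.
TC(437) = (34,875/437)×374 + (437/2)×33.4 = $37,145.15
TC(1,390) = (34,875/1,390)×374 + (1,390/2)×33.4 = $32,596.63
Cheaper: Q = 1,390.  Difference = $4,548.52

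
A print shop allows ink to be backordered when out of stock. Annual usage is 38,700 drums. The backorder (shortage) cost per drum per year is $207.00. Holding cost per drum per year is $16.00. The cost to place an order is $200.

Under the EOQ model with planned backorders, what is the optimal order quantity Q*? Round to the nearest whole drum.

1,021 drums

Basic EOQ = √(2·38,700·200/16) = 983.616
Backorder adjustment √((H+b)/b) = √((16+207)/207) = 1.0379
Q* = 983.616 × 1.0379 ≈ 1,020.92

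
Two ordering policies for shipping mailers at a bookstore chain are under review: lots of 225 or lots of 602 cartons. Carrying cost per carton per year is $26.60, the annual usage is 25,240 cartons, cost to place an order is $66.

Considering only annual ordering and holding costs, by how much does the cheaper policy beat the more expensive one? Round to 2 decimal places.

TC(Q) = (D/Q)S + (Q/2)H
TC(225) = (25,240/225)×66 + (225/2)×26.6 = $10,396.23
TC(602) = (25,240/602)×66 + (602/2)×26.6 = $10,773.78
Lots of 225 are cheaper by $377.54.

$377.54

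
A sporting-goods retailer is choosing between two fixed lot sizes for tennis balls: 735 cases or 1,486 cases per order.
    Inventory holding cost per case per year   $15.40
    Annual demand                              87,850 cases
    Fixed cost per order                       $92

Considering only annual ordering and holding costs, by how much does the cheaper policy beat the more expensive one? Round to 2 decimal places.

For each Q, cost = (D/Q)·S + (Q/2)·H.
TC(735) = (87,850/735)×92 + (735/2)×15.4 = $16,655.69
TC(1,486) = (87,850/1,486)×92 + (1,486/2)×15.4 = $16,881.10
Cheaper: Q = 735.  Difference = $225.41

$225.41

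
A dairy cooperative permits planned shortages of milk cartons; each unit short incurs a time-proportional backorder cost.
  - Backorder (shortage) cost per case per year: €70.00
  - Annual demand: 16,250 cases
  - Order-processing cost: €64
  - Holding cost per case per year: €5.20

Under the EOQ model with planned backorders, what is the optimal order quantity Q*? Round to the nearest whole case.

Basic EOQ = √(2·16,250·64/5.2) = 632.456
Backorder adjustment √((H+b)/b) = √((5.2+70)/70) = 1.0365
Q* = 632.456 × 1.0365 ≈ 655.53

656 cases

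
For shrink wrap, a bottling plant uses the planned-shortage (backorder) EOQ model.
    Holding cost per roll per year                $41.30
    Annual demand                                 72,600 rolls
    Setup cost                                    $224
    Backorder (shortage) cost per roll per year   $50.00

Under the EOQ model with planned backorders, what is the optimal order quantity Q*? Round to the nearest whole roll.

Q* = √(2DS/H) · √((H + b)/b)
   = √(2 × 72,600 × 224 / 41.3) · √((41.3 + 50) / 50)
   = 887.426 × 1.3513 ≈ 1,199.18

1,199 rolls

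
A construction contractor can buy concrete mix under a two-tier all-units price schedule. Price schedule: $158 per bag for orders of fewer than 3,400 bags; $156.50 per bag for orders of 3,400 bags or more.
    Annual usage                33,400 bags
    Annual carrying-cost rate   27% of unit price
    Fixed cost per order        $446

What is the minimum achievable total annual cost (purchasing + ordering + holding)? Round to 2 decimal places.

H₁ = 27%×$158 = $42.6600;  H₂ = 27%×$156.50 = $42.2550
EOQ₁ = √(2×33,400×446/42.6600) = 835.69  (< 3,400, feasible at tier 1)
EOQ₂ = √(2×33,400×446/42.2550) = 839.69  (< 3,400 → use Q = 3,400 at tier-2 price)
TC(tier 1 (EOQ₁), Q≈835.7) = $5,312,850.54
TC(tier 2, Q≈3,400.0) = $5,303,314.79
Minimum at tier 2: $5,303,314.79

$5,303,314.79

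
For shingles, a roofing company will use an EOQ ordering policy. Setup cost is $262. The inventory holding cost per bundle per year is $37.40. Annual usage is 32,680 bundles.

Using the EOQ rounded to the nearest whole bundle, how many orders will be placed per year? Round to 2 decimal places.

48.27 orders per year

Q* = √(2·D·S / H) = √(2·32,680·262 / 37.4) = √457,869.5 ≈ 676.66 → Q = 677
N = D/Q = 32,680/677 ≈ 48.272 orders/yr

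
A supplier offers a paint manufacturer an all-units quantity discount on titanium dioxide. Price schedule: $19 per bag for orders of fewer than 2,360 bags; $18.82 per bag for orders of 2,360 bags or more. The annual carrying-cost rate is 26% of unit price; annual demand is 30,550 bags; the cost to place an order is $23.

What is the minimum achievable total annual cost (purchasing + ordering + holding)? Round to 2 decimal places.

$581,022.71

H₁ = 26%×$19 = $4.9400;  H₂ = 26%×$18.82 = $4.8932
EOQ₁ = √(2×30,550×23/4.9400) = 533.36  (< 2,360, feasible at tier 1)
EOQ₂ = √(2×30,550×23/4.8932) = 535.91  (< 2,360 → use Q = 2,360 at tier-2 price)
TC(tier 1 (EOQ₁), Q≈533.4) = $583,084.80
TC(tier 2, Q≈2,360.0) = $581,022.71
Minimum at tier 2: $581,022.71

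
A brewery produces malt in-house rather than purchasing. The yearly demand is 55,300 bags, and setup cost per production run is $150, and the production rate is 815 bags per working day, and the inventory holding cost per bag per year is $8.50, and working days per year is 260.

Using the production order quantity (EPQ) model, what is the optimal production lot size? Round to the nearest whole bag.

1,625 bags

d = 55,300/260 = 212.6923 bags/day;  effective holding cost H(1 − d/p) = 8.5·(1 − 212.6923/815) = 6.28174
Q* = √(2DS / H_eff) = √(2·55,300·150 / 6.28174) ≈ 1,625.11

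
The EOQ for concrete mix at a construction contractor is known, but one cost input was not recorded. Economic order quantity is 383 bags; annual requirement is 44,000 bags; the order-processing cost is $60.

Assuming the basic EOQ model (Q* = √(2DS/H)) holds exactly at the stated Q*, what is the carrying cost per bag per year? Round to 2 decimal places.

$35.99

EOQ relation: Q² = 2DS/H, so rearrange for the unknown.
H = 2DS / Q² = 2 × 44,000 × 60 / 383² = 35.9945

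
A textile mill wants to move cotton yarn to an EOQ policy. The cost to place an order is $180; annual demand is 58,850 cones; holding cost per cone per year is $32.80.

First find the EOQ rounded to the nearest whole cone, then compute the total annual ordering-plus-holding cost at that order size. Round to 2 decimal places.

$26,360.97

Q* = √(2·D·S / H) = √(2·58,850·180 / 32.8) = √645,914.6 ≈ 803.69 → Q = 804 cones
Annual ordering cost = (D/Q)·S = (58,850/804) × 180 = $13,175.37
Annual holding cost  = (Q/2)·H = (804/2) × 32.8 = $13,185.60
Total = $13,175.37 + $13,185.60 = $26,360.97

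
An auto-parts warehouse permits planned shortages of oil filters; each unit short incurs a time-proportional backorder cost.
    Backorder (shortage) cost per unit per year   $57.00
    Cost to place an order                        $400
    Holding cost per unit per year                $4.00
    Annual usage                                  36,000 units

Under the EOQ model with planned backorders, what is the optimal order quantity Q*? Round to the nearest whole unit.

2,776 units

Basic EOQ = √(2·36,000·400/4) = 2,683.282
Backorder adjustment √((H+b)/b) = √((4+57)/57) = 1.0345
Q* = 2,683.282 × 1.0345 ≈ 2,775.84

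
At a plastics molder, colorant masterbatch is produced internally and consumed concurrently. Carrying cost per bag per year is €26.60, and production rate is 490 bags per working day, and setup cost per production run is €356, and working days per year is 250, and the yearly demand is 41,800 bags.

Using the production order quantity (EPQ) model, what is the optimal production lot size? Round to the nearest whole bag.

1,303 bags

Daily demand d = 41,800/250 = 167.200; p = 490; 1 − d/p = 0.65878
EPQ = √(2DS / (H(1 − d/p)))
    = √(2 × 41,800 × 356 / (26.6 × 0.65878)) ≈ 1,303.22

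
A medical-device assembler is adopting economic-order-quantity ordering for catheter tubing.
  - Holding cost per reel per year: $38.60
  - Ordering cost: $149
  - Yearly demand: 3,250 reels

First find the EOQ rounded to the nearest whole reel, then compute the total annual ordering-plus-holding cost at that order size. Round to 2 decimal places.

$6,114.27

Q* = √(2·D·S / H) = √(2·3,250·149 / 38.6) = √25,090.7 ≈ 158.40 → Q = 158 reels
Annual ordering cost = (D/Q)·S = (3,250/158) × 149 = $3,064.87
Annual holding cost  = (Q/2)·H = (158/2) × 38.6 = $3,049.40
Total = $3,064.87 + $3,049.40 = $6,114.27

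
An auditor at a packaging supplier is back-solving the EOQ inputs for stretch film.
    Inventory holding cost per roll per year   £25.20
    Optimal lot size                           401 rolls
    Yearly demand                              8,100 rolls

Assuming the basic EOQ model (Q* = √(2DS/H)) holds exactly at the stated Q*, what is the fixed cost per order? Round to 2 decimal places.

From Q* = √(2DS/H) ⇒ Q*² = 2DS/H.
S = Q²H / (2D) = 401² × 25.2 / (2 × 8,100) = 250.1349

£250.13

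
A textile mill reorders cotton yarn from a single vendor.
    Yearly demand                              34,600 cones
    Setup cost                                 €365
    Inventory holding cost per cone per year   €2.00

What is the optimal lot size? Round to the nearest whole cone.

3,554 cones

Optimal lot size Q* = (2 × 34,600 × €365 / €2)^½ ≈ 3,553.73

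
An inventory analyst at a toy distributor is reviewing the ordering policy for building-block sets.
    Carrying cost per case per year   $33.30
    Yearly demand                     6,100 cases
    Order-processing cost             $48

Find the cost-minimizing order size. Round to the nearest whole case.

Optimal lot size Q* = (2 × 6,100 × $48 / $33.3)^½ ≈ 132.61

133 cases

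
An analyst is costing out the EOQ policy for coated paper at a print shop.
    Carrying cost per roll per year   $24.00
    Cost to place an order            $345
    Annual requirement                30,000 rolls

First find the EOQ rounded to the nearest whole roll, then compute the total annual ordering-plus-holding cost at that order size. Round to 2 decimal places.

$22,289.01

Q* = √(2·D·S / H) = √(2·30,000·345 / 24) = √862,500.0 ≈ 928.71 → Q = 929 rolls
Annual ordering cost = (D/Q)·S = (30,000/929) × 345 = $11,141.01
Annual holding cost  = (Q/2)·H = (929/2) × 24 = $11,148.00
Total = $11,141.01 + $11,148.00 = $22,289.01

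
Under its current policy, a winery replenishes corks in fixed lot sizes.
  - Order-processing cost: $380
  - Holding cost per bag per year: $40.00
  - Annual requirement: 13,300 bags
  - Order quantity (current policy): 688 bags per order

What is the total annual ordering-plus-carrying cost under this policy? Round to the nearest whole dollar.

$21,106

Ordering: D/Q × S = 13,300/688 × $380 = $7,345.93
Holding:  Q/2 × H = 688/2 × $40 = $13,760.00
Total = $7,345.93 + $13,760.00 = $21,105.93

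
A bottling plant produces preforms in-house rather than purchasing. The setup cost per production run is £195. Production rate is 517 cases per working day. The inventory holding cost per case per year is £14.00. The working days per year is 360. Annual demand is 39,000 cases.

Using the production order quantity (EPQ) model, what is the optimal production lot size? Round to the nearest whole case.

d = 39,000/360 = 108.3333 cases/day;  effective holding cost H(1 − d/p) = 14·(1 − 108.3333/517) = 11.06641
Q* = √(2DS / H_eff) = √(2·39,000·195 / 11.06641) ≈ 1,172.36

1,172 cases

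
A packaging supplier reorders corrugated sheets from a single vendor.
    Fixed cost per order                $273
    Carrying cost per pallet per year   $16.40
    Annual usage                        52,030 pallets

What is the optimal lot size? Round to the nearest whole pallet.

1,316 pallets

Q* = √(2·D·S / H) = √(2·52,030·273 / 16.4) = √1,732,218.3 ≈ 1,316.14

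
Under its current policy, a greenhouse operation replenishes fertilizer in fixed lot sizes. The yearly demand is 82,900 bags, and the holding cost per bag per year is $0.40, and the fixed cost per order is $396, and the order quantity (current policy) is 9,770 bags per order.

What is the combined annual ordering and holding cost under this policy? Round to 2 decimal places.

$5,314.12

Annual ordering cost = (D/Q)·S = (82,900/9,770) × 396 = $3,360.12
Annual holding cost  = (Q/2)·H = (9,770/2) × 0.4 = $1,954.00
Total = $3,360.12 + $1,954.00 = $5,314.12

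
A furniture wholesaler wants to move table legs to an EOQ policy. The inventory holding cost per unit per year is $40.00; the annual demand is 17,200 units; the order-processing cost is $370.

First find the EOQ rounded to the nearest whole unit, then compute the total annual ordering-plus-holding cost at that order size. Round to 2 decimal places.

Optimal lot size Q* = (2 × 17,200 × $370 / $40)^½ ≈ 564.09 → Q = 564 units
Annual ordering cost = (D/Q)·S = (17,200/564) × 370 = $11,283.69
Annual holding cost  = (Q/2)·H = (564/2) × 40 = $11,280.00
Total = $11,283.69 + $11,280.00 = $22,563.69

$22,563.69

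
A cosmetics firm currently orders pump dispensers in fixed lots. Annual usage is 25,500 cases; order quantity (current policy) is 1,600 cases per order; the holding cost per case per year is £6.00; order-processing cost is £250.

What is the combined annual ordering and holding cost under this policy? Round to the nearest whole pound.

£8,784

Orders/yr = 25,500/1,600 = 15.938; ordering cost = 15.938 × £250 = £3,984.38
Average inventory = 1,600/2 = 800; holding cost = 800 × £6 = £4,800.00
Total = £3,984.38 + £4,800.00 = £8,784.38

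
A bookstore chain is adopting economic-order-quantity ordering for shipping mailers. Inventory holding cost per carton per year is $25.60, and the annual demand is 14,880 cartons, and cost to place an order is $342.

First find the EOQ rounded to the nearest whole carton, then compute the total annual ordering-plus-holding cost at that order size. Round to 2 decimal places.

Q* = √(2·D·S / H) = √(2·14,880·342 / 25.6) = √397,575.0 ≈ 630.54 → Q = 631 cartons
Annual ordering cost = (D/Q)·S = (14,880/631) × 342 = $8,064.91
Annual holding cost  = (Q/2)·H = (631/2) × 25.6 = $8,076.80
Total = $8,064.91 + $8,076.80 = $16,141.71

$16,141.71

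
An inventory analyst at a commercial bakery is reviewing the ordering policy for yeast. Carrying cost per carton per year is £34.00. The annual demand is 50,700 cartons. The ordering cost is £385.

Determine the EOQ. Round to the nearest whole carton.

1,072 cartons

Q* = √(2·D·S / H) = √(2·50,700·385 / 34) = √1,148,205.9 ≈ 1,071.54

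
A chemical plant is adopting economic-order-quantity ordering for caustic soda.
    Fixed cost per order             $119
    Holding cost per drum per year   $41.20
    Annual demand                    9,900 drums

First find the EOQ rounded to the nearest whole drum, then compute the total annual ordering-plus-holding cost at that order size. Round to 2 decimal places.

$9,852.69

Q* = √(2·D·S / H) = √(2·9,900·119 / 41.2) = √57,189.3 ≈ 239.14 → Q = 239 drums
Annual ordering cost = (D/Q)·S = (9,900/239) × 119 = $4,929.29
Annual holding cost  = (Q/2)·H = (239/2) × 41.2 = $4,923.40
Total = $4,929.29 + $4,923.40 = $9,852.69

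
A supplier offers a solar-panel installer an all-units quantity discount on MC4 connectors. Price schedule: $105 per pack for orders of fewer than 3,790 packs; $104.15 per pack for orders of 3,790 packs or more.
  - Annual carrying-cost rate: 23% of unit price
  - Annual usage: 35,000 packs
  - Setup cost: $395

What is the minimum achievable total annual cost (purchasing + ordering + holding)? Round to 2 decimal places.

H₁ = 23%×$105 = $24.1500;  H₂ = 23%×$104.15 = $23.9545
EOQ₁ = √(2×35,000×395/24.1500) = 1,070.01  (< 3,790, feasible at tier 1)
EOQ₂ = √(2×35,000×395/23.9545) = 1,074.37  (< 3,790 → use Q = 3,790 at tier-2 price)
TC(tier 1 (EOQ₁), Q≈1,070.0) = $3,700,840.81
TC(tier 2, Q≈3,790.0) = $3,694,291.53
Minimum at tier 2: $3,694,291.53

$3,694,291.53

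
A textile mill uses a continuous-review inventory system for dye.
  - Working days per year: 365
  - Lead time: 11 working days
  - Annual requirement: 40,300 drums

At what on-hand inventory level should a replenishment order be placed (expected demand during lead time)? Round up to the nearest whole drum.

1,215 drums

Daily demand d = 40,300 / 365 = 110.411 drums/day
Demand during lead time = 110.411 × 11 = 1,214.52
Reorder point = 1,214.52 → round up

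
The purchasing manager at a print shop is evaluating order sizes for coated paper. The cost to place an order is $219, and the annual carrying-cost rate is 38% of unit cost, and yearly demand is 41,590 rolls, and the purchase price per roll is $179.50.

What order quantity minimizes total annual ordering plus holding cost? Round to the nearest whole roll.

517 rolls

Holding cost per roll per year: H = 38% × $179.5 = $68.2100
Q* = √(2·D·S / H) = √(2·41,590·219 / 68.21) = √267,063.8 ≈ 516.78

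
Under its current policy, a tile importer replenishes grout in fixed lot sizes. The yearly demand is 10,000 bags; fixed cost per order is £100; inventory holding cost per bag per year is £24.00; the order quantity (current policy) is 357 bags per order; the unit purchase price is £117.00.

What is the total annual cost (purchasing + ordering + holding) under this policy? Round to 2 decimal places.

Orders/yr = 10,000/357 = 28.011; ordering cost = 28.011 × £100 = £2,801.12
Average inventory = 357/2 = 178.5; holding cost = 178.5 × £24 = £4,284.00
Purchase cost = D·C = 10,000 × 117 = £1,170,000.00
Total = £2,801.12 + £4,284.00 + £1,170,000.00 = £1,177,085.12

£1,177,085.12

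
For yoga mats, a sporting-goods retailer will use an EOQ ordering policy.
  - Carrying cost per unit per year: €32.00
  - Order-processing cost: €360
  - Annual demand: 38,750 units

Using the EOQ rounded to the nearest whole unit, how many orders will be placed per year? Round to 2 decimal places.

Optimal lot size Q* = (2 × 38,750 × €360 / €32)^½ ≈ 933.74 → Q = 934
Orders per year = D/Q = 38,750 / 934 = 41.488

41.49 orders per year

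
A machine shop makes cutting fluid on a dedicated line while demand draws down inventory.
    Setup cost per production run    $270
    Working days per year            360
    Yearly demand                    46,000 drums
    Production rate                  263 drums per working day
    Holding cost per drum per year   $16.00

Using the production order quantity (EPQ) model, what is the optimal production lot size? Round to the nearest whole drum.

1,738 drums

d = 46,000/360 = 127.7778 drums/day;  effective holding cost H(1 − d/p) = 16·(1 − 127.7778/263) = 8.22645
Q* = √(2DS / H_eff) = √(2·46,000·270 / 8.22645) ≈ 1,737.68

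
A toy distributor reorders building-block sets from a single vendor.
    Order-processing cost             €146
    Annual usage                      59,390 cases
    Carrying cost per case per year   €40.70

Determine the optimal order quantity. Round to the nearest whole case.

653 cases

Q* = √(2·D·S / H) = √(2·59,390·146 / 40.7) = √426,090.4 ≈ 652.76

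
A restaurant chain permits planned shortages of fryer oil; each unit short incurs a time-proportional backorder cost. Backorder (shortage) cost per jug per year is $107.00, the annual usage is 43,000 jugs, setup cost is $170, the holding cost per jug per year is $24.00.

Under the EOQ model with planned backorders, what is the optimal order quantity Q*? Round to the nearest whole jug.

864 jugs

Basic EOQ = √(2·43,000·170/24) = 780.491
Backorder adjustment √((H+b)/b) = √((24+107)/107) = 1.1065
Q* = 780.491 × 1.1065 ≈ 863.60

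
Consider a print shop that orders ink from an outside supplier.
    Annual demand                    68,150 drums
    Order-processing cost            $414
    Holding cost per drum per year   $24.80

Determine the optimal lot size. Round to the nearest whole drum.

1,508 drums

Q* = √(2·D·S / H) = √(2·68,150·414 / 24.8) = √2,275,330.6 ≈ 1,508.42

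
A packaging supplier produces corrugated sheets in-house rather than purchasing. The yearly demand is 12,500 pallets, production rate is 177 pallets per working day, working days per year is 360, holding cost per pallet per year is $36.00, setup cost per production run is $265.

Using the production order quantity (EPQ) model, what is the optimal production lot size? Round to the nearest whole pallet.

478 pallets

d = 12,500/360 = 34.7222 pallets/day;  effective holding cost H(1 − d/p) = 36·(1 − 34.7222/177) = 28.93785
Q* = √(2DS / H_eff) = √(2·12,500·265 / 28.93785) ≈ 478.48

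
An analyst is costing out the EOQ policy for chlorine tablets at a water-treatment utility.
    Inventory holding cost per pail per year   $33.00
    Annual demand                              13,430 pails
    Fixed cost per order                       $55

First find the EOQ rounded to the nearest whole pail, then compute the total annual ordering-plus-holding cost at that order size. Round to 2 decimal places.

$6,982.20

Optimal lot size Q* = (2 × 13,430 × $55 / $33)^½ ≈ 211.58 → Q = 212 pails
Annual ordering cost = (D/Q)·S = (13,430/212) × 55 = $3,484.20
Annual holding cost  = (Q/2)·H = (212/2) × 33 = $3,498.00
Total = $3,484.20 + $3,498.00 = $6,982.20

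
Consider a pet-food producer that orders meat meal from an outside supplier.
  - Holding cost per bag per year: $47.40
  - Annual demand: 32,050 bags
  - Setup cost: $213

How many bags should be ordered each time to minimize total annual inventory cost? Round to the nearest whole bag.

537 bags

EOQ = √(2DS/H) = √(2 × 32,050 × 213 / 47.4)
    = √(288,044.30) ≈ 536.70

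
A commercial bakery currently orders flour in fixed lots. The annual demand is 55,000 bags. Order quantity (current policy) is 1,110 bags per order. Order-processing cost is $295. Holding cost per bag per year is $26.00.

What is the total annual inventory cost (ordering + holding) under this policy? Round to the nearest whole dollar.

Annual ordering cost = (D/Q)·S = (55,000/1,110) × 295 = $14,617.12
Annual holding cost  = (Q/2)·H = (1,110/2) × 26 = $14,430.00
Total = $14,617.12 + $14,430.00 = $29,047.12

$29,047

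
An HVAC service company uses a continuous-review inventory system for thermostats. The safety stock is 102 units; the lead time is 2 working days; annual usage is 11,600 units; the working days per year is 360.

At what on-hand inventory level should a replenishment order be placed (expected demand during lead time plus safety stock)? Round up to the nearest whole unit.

Daily demand d = 11,600 / 360 = 32.222 units/day
Demand during lead time = 32.222 × 2 = 64.44
Reorder point = 64.44 + 102 = 166.44 → round up

167 units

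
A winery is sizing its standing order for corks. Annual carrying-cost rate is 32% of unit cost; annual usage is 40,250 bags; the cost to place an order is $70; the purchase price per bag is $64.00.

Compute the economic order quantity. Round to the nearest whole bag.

525 bags

H = i·C = 0.32 × $64 = $20.4800 per bag-year
2DS/H = 2·40,250·70/20.48 = 275,146.48
EOQ = √275,146.48 ≈ 524.54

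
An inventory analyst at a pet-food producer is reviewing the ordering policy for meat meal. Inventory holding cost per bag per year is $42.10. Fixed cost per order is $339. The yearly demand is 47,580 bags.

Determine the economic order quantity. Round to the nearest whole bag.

875 bags

EOQ = √(2DS/H) = √(2 × 47,580 × 339 / 42.1)
    = √(766,252.73) ≈ 875.36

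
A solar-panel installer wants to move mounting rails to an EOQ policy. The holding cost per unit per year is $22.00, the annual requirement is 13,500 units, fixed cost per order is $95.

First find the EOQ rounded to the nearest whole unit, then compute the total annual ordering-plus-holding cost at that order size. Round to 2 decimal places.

Optimal lot size Q* = (2 × 13,500 × $95 / $22)^½ ≈ 341.45 → Q = 341 units
Orders/yr = 13,500/341 = 39.589; ordering cost = 39.589 × $95 = $3,761.00
Average inventory = 341/2 = 170.5; holding cost = 170.5 × $22 = $3,751.00
Total = $3,761.00 + $3,751.00 = $7,512.00

$7,512.00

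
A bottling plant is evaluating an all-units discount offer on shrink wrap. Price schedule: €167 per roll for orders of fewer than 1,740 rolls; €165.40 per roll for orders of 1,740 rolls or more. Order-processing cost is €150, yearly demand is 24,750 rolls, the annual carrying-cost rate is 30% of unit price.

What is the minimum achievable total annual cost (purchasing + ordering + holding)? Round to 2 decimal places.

€4,138,953.02

H₁ = 30%×€167 = €50.1000;  H₂ = 30%×€165.40 = €49.6200
EOQ₁ = √(2×24,750×150/50.1000) = 384.97  (< 1,740, feasible at tier 1)
EOQ₂ = √(2×24,750×150/49.6200) = 386.83  (< 1,740 → use Q = 1,740 at tier-2 price)
TC(tier 1 (EOQ₁), Q≈385.0) = €4,152,537.11
TC(tier 2, Q≈1,740.0) = €4,138,953.02
Minimum at tier 2: €4,138,953.02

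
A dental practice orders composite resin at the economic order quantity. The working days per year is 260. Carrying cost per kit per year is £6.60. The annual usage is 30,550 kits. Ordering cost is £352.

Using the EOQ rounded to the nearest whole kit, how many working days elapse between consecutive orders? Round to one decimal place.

Q* = √(2·D·S / H) = √(2·30,550·352 / 6.6) = √3,258,666.7 ≈ 1,805.18 → Q = 1,805 kits
Days between orders = 260 / (D/Q) = 260 / 16.925 ≈ 15.362

15.4 days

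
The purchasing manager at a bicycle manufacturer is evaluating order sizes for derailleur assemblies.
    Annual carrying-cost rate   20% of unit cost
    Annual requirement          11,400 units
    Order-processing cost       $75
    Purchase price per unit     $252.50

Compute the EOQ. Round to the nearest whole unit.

H = i·C = 0.2 × $252.5 = $50.5000 per unit-year
Q* = √(2·D·S / H) = √(2·11,400·75 / 50.5) = √33,861.4 ≈ 184.01

184 units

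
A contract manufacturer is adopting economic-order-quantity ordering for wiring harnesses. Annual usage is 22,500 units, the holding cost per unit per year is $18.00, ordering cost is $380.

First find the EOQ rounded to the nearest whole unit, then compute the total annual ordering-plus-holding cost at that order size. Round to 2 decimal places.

$17,544.23

2DS/H = 2·22,500·380/18 = 950,000.00
EOQ = √950,000.00 ≈ 974.68 → Q = 975 units
Orders/yr = 22,500/975 = 23.077; ordering cost = 23.077 × $380 = $8,769.23
Average inventory = 975/2 = 487.5; holding cost = 487.5 × $18 = $8,775.00
Total = $8,769.23 + $8,775.00 = $17,544.23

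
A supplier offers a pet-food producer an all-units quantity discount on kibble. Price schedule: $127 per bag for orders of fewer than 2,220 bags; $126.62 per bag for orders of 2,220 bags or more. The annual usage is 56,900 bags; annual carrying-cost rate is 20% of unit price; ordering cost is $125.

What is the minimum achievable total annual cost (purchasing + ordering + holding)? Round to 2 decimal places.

H₁ = 20%×$127 = $25.4000;  H₂ = 20%×$126.62 = $25.3240
EOQ₁ = √(2×56,900×125/25.4000) = 748.36  (< 2,220, feasible at tier 1)
EOQ₂ = √(2×56,900×125/25.3240) = 749.48  (< 2,220 → use Q = 2,220 at tier-2 price)
TC(tier 1 (EOQ₁), Q≈748.4) = $7,245,308.29
TC(tier 2, Q≈2,220.0) = $7,235,991.47
Minimum at tier 2: $7,235,991.47

$7,235,991.47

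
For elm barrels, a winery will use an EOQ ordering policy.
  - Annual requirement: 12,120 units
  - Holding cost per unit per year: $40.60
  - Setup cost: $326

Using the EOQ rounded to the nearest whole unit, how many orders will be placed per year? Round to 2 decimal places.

27.48 orders per year

Q* = √(2·D·S / H) = √(2·12,120·326 / 40.6) = √194,636.5 ≈ 441.18 → Q = 441
Orders per year = D/Q = 12,120 / 441 = 27.483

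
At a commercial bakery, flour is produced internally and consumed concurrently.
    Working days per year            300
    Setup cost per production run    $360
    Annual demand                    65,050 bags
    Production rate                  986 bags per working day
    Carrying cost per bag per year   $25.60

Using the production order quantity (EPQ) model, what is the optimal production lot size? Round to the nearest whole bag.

d = 65,050/300 = 216.8333 bags/day;  effective holding cost H(1 − d/p) = 25.6·(1 − 216.8333/986) = 19.97025
Q* = √(2DS / H_eff) = √(2·65,050·360 / 19.97025) ≈ 1,531.43

1,531 bags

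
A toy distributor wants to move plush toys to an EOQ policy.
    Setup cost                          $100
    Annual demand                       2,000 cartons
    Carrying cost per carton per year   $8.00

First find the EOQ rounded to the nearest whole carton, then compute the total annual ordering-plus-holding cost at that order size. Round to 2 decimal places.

2DS/H = 2·2,000·100/8 = 50,000.00
EOQ = √50,000.00 ≈ 223.61 → Q = 224 cartons
Ordering: D/Q × S = 2,000/224 × $100 = $892.86
Holding:  Q/2 × H = 224/2 × $8 = $896.00
Total = $892.86 + $896.00 = $1,788.86

$1,788.86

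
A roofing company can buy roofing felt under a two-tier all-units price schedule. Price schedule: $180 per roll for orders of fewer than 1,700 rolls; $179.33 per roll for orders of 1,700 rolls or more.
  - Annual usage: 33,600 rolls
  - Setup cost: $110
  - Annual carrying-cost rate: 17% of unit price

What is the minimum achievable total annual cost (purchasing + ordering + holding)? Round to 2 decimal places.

$6,053,575.30

H₁ = 17%×$180 = $30.6000;  H₂ = 17%×$179.33 = $30.4861
EOQ₁ = √(2×33,600×110/30.6000) = 491.50  (< 1,700, feasible at tier 1)
EOQ₂ = √(2×33,600×110/30.4861) = 492.41  (< 1,700 → use Q = 1,700 at tier-2 price)
TC(tier 1 (EOQ₁), Q≈491.5) = $6,063,039.79
TC(tier 2, Q≈1,700.0) = $6,053,575.30
Minimum at tier 2: $6,053,575.30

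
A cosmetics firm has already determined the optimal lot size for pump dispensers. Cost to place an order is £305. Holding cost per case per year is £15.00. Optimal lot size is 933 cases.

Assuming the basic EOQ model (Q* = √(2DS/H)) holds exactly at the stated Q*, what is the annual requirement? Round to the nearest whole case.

Since Q* = (2DS/H)^½, squaring gives Q*²·H = 2DS.
D = Q²H / (2S) = 933² × 15 / (2 × 305) = 21,405.47

21,405 cases per year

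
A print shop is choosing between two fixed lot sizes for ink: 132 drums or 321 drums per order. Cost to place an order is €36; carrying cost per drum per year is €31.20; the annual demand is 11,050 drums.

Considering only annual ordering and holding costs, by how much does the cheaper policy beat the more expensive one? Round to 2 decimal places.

€1,174.02

For each Q, cost = (D/Q)·S + (Q/2)·H.
TC(132) = (11,050/132)×36 + (132/2)×31.2 = €5,072.84
TC(321) = (11,050/321)×36 + (321/2)×31.2 = €6,246.85
|ΔTC| = |€5,072.84 − €6,246.85| = €1,174.02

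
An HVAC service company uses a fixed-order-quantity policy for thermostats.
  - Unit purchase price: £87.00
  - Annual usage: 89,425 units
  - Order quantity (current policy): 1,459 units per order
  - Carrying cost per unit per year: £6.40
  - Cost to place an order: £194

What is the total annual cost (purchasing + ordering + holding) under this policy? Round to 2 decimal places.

Annual ordering cost = (D/Q)·S = (89,425/1,459) × 194 = £11,890.64
Annual holding cost  = (Q/2)·H = (1,459/2) × 6.4 = £4,668.80
Purchase cost = D·C = 89,425 × 87 = £7,779,975.00
Total = £11,890.64 + £4,668.80 + £7,779,975.00 = £7,796,534.44

£7,796,534.44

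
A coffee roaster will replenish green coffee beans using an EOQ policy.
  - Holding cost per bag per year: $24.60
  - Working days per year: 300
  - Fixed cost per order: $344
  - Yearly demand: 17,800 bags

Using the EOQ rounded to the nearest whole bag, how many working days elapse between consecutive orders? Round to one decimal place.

11.9 days

EOQ = √(2DS/H) = √(2 × 17,800 × 344 / 24.6)
    = √(497,821.14) ≈ 705.56 → Q = 706 bags
T = Q/D × 300 days = 706/17,800 × 300 = 11.899 days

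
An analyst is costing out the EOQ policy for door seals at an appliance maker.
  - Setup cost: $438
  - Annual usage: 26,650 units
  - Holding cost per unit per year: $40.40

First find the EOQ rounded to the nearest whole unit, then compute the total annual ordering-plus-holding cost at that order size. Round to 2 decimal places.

$30,710.82

EOQ = √(2DS/H) = √(2 × 26,650 × 438 / 40.4)
    = √(577,856.44) ≈ 760.17 → Q = 760 units
Annual ordering cost = (D/Q)·S = (26,650/760) × 438 = $15,358.82
Annual holding cost  = (Q/2)·H = (760/2) × 40.4 = $15,352.00
Total = $15,358.82 + $15,352.00 = $30,710.82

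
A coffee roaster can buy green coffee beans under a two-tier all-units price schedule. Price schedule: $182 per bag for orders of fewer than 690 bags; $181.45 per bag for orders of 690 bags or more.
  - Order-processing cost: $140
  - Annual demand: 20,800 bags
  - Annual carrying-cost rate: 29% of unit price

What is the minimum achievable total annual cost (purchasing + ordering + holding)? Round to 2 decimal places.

$3,796,534.36

H₁ = 29%×$182 = $52.7800;  H₂ = 29%×$181.45 = $52.6205
EOQ₁ = √(2×20,800×140/52.7800) = 332.18  (< 690, feasible at tier 1)
EOQ₂ = √(2×20,800×140/52.6205) = 332.68  (< 690 → use Q = 690 at tier-2 price)
TC(tier 1 (EOQ₁), Q≈332.2) = $3,803,132.56
TC(tier 2, Q≈690.0) = $3,796,534.36
Minimum at tier 2: $3,796,534.36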